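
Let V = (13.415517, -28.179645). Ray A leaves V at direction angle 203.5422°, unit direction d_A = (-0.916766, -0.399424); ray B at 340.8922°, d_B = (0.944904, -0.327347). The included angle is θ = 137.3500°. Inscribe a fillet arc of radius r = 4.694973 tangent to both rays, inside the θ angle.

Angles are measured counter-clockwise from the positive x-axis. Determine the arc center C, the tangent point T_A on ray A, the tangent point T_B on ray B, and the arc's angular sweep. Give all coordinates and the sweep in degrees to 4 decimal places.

center=(13.6105,-33.2159) T_A=(11.7352,-28.9117) T_B=(15.1474,-28.7796) sweep=42.6500

bisector direction at 272.2172° = (0.038688,-0.999251)
center distance |VC| = r/sin(θ/2) = 4.694973/sin(68.6750°) = 5.040052
C = V + |VC|·bis = (13.6105,-33.2159)
T_A = V + ((C−V)·d_A)·d_A = V + 1.8329·d_A = (11.7352,-28.9117)
T_B = V + ((C−V)·d_B)·d_B = V + 1.8329·d_B = (15.1474,-28.7796)
sweep = 180° − θ = 42.6500°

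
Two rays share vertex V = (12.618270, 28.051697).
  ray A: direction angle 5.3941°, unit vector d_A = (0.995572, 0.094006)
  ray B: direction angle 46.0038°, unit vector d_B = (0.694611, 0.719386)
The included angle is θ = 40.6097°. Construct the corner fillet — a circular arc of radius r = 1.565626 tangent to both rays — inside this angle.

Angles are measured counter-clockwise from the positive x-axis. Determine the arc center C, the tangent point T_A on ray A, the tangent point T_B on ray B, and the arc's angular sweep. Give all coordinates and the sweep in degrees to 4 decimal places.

center=(16.6837,30.0082) T_A=(16.8309,28.4495) T_B=(15.5574,31.0957) sweep=139.3903

bisector direction at 25.6989° = (0.901085,0.433643)
center distance |VC| = r/sin(θ/2) = 1.565626/sin(20.3048°) = 4.511695
C = V + |VC|·bis = (16.6837,30.0082)
T_A = V + ((C−V)·d_A)·d_A = V + 4.2313·d_A = (16.8309,28.4495)
T_B = V + ((C−V)·d_B)·d_B = V + 4.2313·d_B = (15.5574,31.0957)
sweep = 180° − θ = 139.3903°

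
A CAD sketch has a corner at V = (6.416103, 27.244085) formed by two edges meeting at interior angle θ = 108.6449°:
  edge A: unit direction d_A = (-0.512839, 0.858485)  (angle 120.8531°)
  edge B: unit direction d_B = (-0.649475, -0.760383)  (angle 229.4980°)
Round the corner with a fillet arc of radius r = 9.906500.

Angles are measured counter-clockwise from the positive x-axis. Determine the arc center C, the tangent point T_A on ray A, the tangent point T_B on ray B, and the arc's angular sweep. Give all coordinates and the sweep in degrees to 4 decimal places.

center=(-5.7361,28.2698) T_A=(2.7685,33.3502) T_B=(1.7966,21.8357) sweep=71.3551

bisector direction at 175.1756° = (-0.996457,0.084103)
center distance |VC| = r/sin(θ/2) = 9.906500/sin(54.3225°) = 12.195436
C = V + |VC|·bis = (-5.7361,28.2698)
T_A = V + ((C−V)·d_A)·d_A = V + 7.1127·d_A = (2.7685,33.3502)
T_B = V + ((C−V)·d_B)·d_B = V + 7.1127·d_B = (1.7966,21.8357)
sweep = 180° − θ = 71.3551°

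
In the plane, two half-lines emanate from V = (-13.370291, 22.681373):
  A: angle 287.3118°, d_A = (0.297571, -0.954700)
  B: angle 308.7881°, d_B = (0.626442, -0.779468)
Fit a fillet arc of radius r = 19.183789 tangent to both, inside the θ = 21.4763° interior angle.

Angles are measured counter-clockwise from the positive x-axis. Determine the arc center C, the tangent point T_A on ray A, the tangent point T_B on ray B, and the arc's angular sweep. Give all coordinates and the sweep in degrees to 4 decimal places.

center=(35.0462,-68.1857) T_A=(16.7315,-73.8942) T_B=(49.9994,-56.1681) sweep=158.5237

bisector direction at 298.0500° = (0.470241,-0.882538)
center distance |VC| = r/sin(θ/2) = 19.183789/sin(10.7381°) = 102.961048
C = V + |VC|·bis = (35.0462,-68.1857)
T_A = V + ((C−V)·d_A)·d_A = V + 101.1581·d_A = (16.7315,-73.8942)
T_B = V + ((C−V)·d_B)·d_B = V + 101.1581·d_B = (49.9994,-56.1681)
sweep = 180° − θ = 158.5237°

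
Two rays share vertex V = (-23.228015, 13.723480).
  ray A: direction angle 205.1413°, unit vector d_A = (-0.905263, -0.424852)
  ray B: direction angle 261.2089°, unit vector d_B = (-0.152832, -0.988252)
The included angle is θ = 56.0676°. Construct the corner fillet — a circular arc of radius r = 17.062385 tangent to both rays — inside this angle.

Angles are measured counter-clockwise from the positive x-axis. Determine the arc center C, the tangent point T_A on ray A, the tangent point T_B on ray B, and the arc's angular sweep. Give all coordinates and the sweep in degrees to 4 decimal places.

bisector direction at 233.1751° = (-0.599372,-0.800471)
center distance |VC| = r/sin(θ/2) = 17.062385/sin(28.0338°) = 36.303538
C = V + |VC|·bis = (-44.9873,-15.3364)
T_A = V + ((C−V)·d_A)·d_A = V + 32.0441·d_A = (-52.2363,0.1095)
T_B = V + ((C−V)·d_B)·d_B = V + 32.0441·d_B = (-28.1254,-17.9441)
sweep = 180° − θ = 123.9324°

center=(-44.9873,-15.3364) T_A=(-52.2363,0.1095) T_B=(-28.1254,-17.9441) sweep=123.9324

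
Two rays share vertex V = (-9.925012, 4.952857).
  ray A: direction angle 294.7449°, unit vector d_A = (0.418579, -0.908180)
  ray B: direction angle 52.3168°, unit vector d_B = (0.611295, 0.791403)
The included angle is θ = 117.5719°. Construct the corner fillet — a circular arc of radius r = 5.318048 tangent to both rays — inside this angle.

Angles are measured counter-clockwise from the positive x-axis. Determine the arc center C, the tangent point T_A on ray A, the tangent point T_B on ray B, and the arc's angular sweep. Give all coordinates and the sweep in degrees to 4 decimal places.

center=(-3.7464,4.2523) T_A=(-8.5761,2.0262) T_B=(-7.9551,7.5032) sweep=62.4281

bisector direction at 353.5308° = (0.993633,-0.112668)
center distance |VC| = r/sin(θ/2) = 5.318048/sin(58.7859°) = 6.218214
C = V + |VC|·bis = (-3.7464,4.2523)
T_A = V + ((C−V)·d_A)·d_A = V + 3.2225·d_A = (-8.5761,2.0262)
T_B = V + ((C−V)·d_B)·d_B = V + 3.2225·d_B = (-7.9551,7.5032)
sweep = 180° − θ = 62.4281°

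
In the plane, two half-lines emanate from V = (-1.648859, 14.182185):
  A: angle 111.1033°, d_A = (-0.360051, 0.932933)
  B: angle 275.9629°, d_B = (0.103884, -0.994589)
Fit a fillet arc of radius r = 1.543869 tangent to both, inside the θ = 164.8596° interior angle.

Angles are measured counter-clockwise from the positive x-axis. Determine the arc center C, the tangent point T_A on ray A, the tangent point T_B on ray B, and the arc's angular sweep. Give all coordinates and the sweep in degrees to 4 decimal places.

center=(-3.1631,13.8177) T_A=(-1.7227,14.3736) T_B=(-1.6275,13.9781) sweep=15.1404

bisector direction at 193.5331° = (-0.972235,-0.234007)
center distance |VC| = r/sin(θ/2) = 1.543869/sin(82.4298°) = 1.557443
C = V + |VC|·bis = (-3.1631,13.8177)
T_A = V + ((C−V)·d_A)·d_A = V + 0.2052·d_A = (-1.7227,14.3736)
T_B = V + ((C−V)·d_B)·d_B = V + 0.2052·d_B = (-1.6275,13.9781)
sweep = 180° − θ = 15.1404°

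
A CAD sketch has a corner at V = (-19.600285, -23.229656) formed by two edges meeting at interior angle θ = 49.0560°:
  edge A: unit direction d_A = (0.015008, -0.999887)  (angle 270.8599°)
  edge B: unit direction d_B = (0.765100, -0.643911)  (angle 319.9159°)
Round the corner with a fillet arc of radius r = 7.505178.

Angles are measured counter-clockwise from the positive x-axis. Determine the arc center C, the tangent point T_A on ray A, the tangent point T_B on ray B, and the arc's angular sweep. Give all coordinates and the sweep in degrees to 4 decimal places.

bisector direction at 295.3879° = (0.428744,-0.903426)
center distance |VC| = r/sin(θ/2) = 7.505178/sin(24.5280°) = 18.078760
C = V + |VC|·bis = (-11.8491,-39.5625)
T_A = V + ((C−V)·d_A)·d_A = V + 16.4473·d_A = (-19.3535,-39.6751)
T_B = V + ((C−V)·d_B)·d_B = V + 16.4473·d_B = (-7.0164,-33.8203)
sweep = 180° − θ = 130.9440°

center=(-11.8491,-39.5625) T_A=(-19.3535,-39.6751) T_B=(-7.0164,-33.8203) sweep=130.9440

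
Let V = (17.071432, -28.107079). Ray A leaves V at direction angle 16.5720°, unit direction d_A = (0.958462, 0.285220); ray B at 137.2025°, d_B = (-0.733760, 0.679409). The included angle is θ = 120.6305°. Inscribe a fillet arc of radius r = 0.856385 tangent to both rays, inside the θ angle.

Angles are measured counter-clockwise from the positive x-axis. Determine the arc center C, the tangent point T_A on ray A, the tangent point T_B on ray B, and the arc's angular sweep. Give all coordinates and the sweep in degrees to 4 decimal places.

bisector direction at 76.8872° = (0.226868,0.973926)
center distance |VC| = r/sin(θ/2) = 0.856385/sin(60.3152°) = 0.985752
C = V + |VC|·bis = (17.2951,-27.1470)
T_A = V + ((C−V)·d_A)·d_A = V + 0.4882·d_A = (17.5393,-27.9678)
T_B = V + ((C−V)·d_B)·d_B = V + 0.4882·d_B = (16.7132,-27.7754)
sweep = 180° − θ = 59.3695°

center=(17.2951,-27.1470) T_A=(17.5393,-27.9678) T_B=(16.7132,-27.7754) sweep=59.3695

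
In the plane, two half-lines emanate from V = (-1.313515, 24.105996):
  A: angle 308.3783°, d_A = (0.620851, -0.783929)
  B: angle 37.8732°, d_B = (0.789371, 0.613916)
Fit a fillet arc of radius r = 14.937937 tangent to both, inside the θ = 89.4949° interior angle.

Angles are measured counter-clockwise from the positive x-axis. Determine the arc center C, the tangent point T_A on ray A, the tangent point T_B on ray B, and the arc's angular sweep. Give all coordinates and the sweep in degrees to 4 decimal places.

bisector direction at 353.1258° = (0.992811,-0.119691)
center distance |VC| = r/sin(θ/2) = 14.937937/sin(44.7475°) = 21.219169
C = V + |VC|·bis = (19.7531,21.5663)
T_A = V + ((C−V)·d_A)·d_A = V + 15.0702·d_A = (8.0428,12.2920)
T_B = V + ((C−V)·d_B)·d_B = V + 15.0702·d_B = (10.5825,33.3578)
sweep = 180° − θ = 90.5051°

center=(19.7531,21.5663) T_A=(8.0428,12.2920) T_B=(10.5825,33.3578) sweep=90.5051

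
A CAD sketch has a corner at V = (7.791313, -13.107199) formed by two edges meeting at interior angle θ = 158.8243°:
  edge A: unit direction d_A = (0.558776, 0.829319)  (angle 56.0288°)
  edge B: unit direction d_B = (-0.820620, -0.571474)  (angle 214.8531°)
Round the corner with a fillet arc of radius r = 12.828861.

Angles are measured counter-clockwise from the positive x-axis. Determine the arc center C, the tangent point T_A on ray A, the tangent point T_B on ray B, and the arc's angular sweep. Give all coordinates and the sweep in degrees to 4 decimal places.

bisector direction at 135.4409° = (-0.712528,0.701644)
center distance |VC| = r/sin(θ/2) = 12.828861/sin(79.4121°) = 13.051064
C = V + |VC|·bis = (-1.5079,-3.9500)
T_A = V + ((C−V)·d_A)·d_A = V + 2.3980·d_A = (9.1313,-11.1185)
T_B = V + ((C−V)·d_B)·d_B = V + 2.3980·d_B = (5.8234,-14.4776)
sweep = 180° − θ = 21.1757°

center=(-1.5079,-3.9500) T_A=(9.1313,-11.1185) T_B=(5.8234,-14.4776) sweep=21.1757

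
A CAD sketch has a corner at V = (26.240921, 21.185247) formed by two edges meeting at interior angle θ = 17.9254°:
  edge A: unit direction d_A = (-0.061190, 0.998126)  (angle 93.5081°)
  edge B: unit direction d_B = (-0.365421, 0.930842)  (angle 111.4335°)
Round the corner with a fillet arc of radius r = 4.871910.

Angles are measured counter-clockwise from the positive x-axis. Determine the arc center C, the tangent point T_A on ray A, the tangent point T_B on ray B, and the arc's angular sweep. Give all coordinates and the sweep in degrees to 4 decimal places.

center=(19.4880,51.7194) T_A=(24.3508,52.0175) T_B=(14.9530,49.9391) sweep=162.0746

bisector direction at 102.4708° = (-0.215942,0.976406)
center distance |VC| = r/sin(θ/2) = 4.871910/sin(8.9627°) = 31.272001
C = V + |VC|·bis = (19.4880,51.7194)
T_A = V + ((C−V)·d_A)·d_A = V + 30.8902·d_A = (24.3508,52.0175)
T_B = V + ((C−V)·d_B)·d_B = V + 30.8902·d_B = (14.9530,49.9391)
sweep = 180° − θ = 162.0746°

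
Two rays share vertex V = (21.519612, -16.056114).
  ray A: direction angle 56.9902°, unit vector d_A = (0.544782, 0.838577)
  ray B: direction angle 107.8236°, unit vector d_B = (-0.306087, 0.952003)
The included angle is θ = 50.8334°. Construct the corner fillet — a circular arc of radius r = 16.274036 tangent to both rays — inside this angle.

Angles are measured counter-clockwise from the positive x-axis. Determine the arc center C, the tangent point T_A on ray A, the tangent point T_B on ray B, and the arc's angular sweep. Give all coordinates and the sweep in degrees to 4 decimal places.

center=(26.5299,21.5287) T_A=(40.1769,12.6629) T_B=(11.0370,16.5474) sweep=129.1666

bisector direction at 82.4069° = (0.132137,0.991231)
center distance |VC| = r/sin(θ/2) = 16.274036/sin(25.4167°) = 37.917279
C = V + |VC|·bis = (26.5299,21.5287)
T_A = V + ((C−V)·d_A)·d_A = V + 34.2473·d_A = (40.1769,12.6629)
T_B = V + ((C−V)·d_B)·d_B = V + 34.2473·d_B = (11.0370,16.5474)
sweep = 180° − θ = 129.1666°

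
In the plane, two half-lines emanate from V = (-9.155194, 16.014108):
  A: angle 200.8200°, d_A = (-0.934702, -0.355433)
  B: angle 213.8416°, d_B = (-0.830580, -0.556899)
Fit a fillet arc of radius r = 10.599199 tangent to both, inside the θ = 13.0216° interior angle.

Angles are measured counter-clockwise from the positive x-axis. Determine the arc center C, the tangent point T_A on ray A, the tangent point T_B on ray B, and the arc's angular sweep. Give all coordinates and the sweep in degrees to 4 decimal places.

bisector direction at 207.3308° = (-0.888371,-0.459127)
center distance |VC| = r/sin(θ/2) = 10.599199/sin(6.5108°) = 93.475198
C = V + |VC|·bis = (-92.1958,-26.9029)
T_A = V + ((C−V)·d_A)·d_A = V + 92.8723·d_A = (-95.9631,-16.9958)
T_B = V + ((C−V)·d_B)·d_B = V + 92.8723·d_B = (-86.2931,-35.7064)
sweep = 180° − θ = 166.9784°

center=(-92.1958,-26.9029) T_A=(-95.9631,-16.9958) T_B=(-86.2931,-35.7064) sweep=166.9784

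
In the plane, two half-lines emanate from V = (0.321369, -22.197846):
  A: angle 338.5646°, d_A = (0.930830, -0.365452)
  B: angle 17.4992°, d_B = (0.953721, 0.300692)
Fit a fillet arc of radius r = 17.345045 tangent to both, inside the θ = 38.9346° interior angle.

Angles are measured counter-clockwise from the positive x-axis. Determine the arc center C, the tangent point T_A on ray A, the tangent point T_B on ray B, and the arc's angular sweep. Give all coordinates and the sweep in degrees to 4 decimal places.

center=(52.3359,-23.9852) T_A=(45.9971,-40.1305) T_B=(47.1204,-7.4429) sweep=141.0654

bisector direction at 358.0319° = (0.999410,-0.034343)
center distance |VC| = r/sin(θ/2) = 17.345045/sin(19.4673°) = 52.045208
C = V + |VC|·bis = (52.3359,-23.9852)
T_A = V + ((C−V)·d_A)·d_A = V + 49.0699·d_A = (45.9971,-40.1305)
T_B = V + ((C−V)·d_B)·d_B = V + 49.0699·d_B = (47.1204,-7.4429)
sweep = 180° − θ = 141.0654°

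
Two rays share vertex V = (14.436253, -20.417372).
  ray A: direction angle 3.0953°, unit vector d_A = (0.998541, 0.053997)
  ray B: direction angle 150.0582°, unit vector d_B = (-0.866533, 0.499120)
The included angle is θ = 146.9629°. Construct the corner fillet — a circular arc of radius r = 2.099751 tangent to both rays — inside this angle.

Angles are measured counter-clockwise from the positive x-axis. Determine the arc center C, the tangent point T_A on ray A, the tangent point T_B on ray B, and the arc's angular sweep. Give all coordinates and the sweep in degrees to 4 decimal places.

center=(14.9447,-18.2871) T_A=(15.0581,-20.3837) T_B=(13.8967,-20.1066) sweep=33.0371

bisector direction at 76.5767° = (0.232143,0.972682)
center distance |VC| = r/sin(θ/2) = 2.099751/sin(73.4814°) = 2.190143
C = V + |VC|·bis = (14.9447,-18.2871)
T_A = V + ((C−V)·d_A)·d_A = V + 0.6227·d_A = (15.0581,-20.3837)
T_B = V + ((C−V)·d_B)·d_B = V + 0.6227·d_B = (13.8967,-20.1066)
sweep = 180° − θ = 33.0371°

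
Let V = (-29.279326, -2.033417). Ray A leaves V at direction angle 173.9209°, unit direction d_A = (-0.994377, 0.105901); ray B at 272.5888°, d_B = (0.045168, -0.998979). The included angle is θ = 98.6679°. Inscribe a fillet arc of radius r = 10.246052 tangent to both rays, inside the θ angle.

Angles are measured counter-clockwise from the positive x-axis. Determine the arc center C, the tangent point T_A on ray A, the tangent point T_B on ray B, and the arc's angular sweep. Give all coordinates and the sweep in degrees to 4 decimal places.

bisector direction at 223.2549° = (-0.728313,-0.685245)
center distance |VC| = r/sin(θ/2) = 10.246052/sin(49.3340°) = 13.507942
C = V + |VC|·bis = (-39.1173,-11.2897)
T_A = V + ((C−V)·d_A)·d_A = V + 8.8024·d_A = (-38.0323,-1.1012)
T_B = V + ((C−V)·d_B)·d_B = V + 8.8024·d_B = (-28.8817,-10.8269)
sweep = 180° − θ = 81.3321°

center=(-39.1173,-11.2897) T_A=(-38.0323,-1.1012) T_B=(-28.8817,-10.8269) sweep=81.3321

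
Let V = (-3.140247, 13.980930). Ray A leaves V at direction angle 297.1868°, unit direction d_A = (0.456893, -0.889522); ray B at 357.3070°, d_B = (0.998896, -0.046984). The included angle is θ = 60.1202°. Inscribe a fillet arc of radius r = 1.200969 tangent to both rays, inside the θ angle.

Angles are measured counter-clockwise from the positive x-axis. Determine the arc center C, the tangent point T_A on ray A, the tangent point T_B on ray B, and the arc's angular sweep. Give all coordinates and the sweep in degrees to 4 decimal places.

center=(-1.1239,12.6838) T_A=(-2.1921,12.1351) T_B=(-1.0674,13.8834) sweep=119.8798

bisector direction at 327.2469° = (0.841010,-0.541020)
center distance |VC| = r/sin(θ/2) = 1.200969/sin(30.0601°) = 2.397583
C = V + |VC|·bis = (-1.1239,12.6838)
T_A = V + ((C−V)·d_A)·d_A = V + 2.0751·d_A = (-2.1921,12.1351)
T_B = V + ((C−V)·d_B)·d_B = V + 2.0751·d_B = (-1.0674,13.8834)
sweep = 180° − θ = 119.8798°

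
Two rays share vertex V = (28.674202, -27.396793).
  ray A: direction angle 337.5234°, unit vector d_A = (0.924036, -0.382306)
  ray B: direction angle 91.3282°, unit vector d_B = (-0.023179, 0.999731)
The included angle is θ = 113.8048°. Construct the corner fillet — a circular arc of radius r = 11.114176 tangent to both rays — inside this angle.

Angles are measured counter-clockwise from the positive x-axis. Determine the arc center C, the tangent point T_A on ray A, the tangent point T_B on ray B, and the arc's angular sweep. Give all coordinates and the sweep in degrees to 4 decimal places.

center=(39.6175,-19.8965) T_A=(35.3684,-30.1664) T_B=(28.5063,-20.1542) sweep=66.1952

bisector direction at 34.4258° = (0.824859,0.565338)
center distance |VC| = r/sin(θ/2) = 11.114176/sin(56.9024°) = 13.266831
C = V + |VC|·bis = (39.6175,-19.8965)
T_A = V + ((C−V)·d_A)·d_A = V + 7.2446·d_A = (35.3684,-30.1664)
T_B = V + ((C−V)·d_B)·d_B = V + 7.2446·d_B = (28.5063,-20.1542)
sweep = 180° − θ = 66.1952°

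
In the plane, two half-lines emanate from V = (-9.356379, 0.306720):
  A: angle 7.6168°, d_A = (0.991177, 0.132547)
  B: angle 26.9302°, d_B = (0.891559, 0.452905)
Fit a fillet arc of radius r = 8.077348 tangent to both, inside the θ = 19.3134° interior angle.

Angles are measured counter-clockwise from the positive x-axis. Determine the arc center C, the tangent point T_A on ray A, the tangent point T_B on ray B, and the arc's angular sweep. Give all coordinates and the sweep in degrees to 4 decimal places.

center=(36.6246,14.6049) T_A=(37.6952,6.5988) T_B=(32.9663,21.8063) sweep=160.6866

bisector direction at 17.2735° = (0.954898,0.296933)
center distance |VC| = r/sin(θ/2) = 8.077348/sin(9.6567°) = 48.152711
C = V + |VC|·bis = (36.6246,14.6049)
T_A = V + ((C−V)·d_A)·d_A = V + 47.4704·d_A = (37.6952,6.5988)
T_B = V + ((C−V)·d_B)·d_B = V + 47.4704·d_B = (32.9663,21.8063)
sweep = 180° − θ = 160.6866°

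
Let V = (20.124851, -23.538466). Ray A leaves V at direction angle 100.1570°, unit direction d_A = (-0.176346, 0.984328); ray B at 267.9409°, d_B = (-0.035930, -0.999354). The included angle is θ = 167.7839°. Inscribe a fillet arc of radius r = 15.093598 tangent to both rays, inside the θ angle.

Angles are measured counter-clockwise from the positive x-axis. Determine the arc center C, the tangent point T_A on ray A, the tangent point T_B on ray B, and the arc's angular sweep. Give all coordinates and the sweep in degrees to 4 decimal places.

center=(4.9830,-24.6103) T_A=(19.8400,-21.9486) T_B=(20.0668,-25.1526) sweep=12.2161

bisector direction at 184.0489° = (-0.997504,-0.070609)
center distance |VC| = r/sin(θ/2) = 15.093598/sin(83.8919°) = 15.179774
C = V + |VC|·bis = (4.9830,-24.6103)
T_A = V + ((C−V)·d_A)·d_A = V + 1.6152·d_A = (19.8400,-21.9486)
T_B = V + ((C−V)·d_B)·d_B = V + 1.6152·d_B = (20.0668,-25.1526)
sweep = 180° − θ = 12.2161°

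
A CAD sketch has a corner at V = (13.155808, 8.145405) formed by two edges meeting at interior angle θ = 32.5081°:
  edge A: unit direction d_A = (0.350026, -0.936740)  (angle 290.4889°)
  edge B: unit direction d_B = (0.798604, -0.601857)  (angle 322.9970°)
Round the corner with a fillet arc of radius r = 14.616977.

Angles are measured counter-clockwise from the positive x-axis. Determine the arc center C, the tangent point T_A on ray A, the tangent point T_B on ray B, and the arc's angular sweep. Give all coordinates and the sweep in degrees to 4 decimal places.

center=(44.3968,-33.7021) T_A=(30.7045,-38.8184) T_B=(53.1941,-22.0289) sweep=147.4919

bisector direction at 306.7430° = (0.598226,-0.801327)
center distance |VC| = r/sin(θ/2) = 14.616977/sin(16.2540°) = 52.222723
C = V + |VC|·bis = (44.3968,-33.7021)
T_A = V + ((C−V)·d_A)·d_A = V + 50.1354·d_A = (30.7045,-38.8184)
T_B = V + ((C−V)·d_B)·d_B = V + 50.1354·d_B = (53.1941,-22.0289)
sweep = 180° − θ = 147.4919°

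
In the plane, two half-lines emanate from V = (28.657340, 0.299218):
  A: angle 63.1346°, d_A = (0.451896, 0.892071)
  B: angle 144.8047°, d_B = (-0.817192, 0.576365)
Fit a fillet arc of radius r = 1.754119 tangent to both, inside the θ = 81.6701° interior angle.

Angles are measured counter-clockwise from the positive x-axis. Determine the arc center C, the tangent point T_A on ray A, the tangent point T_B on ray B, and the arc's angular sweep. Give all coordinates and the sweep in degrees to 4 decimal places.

center=(28.0097,2.9025) T_A=(29.5745,2.1098) T_B=(26.9987,1.4690) sweep=98.3299

bisector direction at 103.9697° = (-0.241408,0.970424)
center distance |VC| = r/sin(θ/2) = 1.754119/sin(40.8351°) = 2.682617
C = V + |VC|·bis = (28.0097,2.9025)
T_A = V + ((C−V)·d_A)·d_A = V + 2.0297·d_A = (29.5745,2.1098)
T_B = V + ((C−V)·d_B)·d_B = V + 2.0297·d_B = (26.9987,1.4690)
sweep = 180° − θ = 98.3299°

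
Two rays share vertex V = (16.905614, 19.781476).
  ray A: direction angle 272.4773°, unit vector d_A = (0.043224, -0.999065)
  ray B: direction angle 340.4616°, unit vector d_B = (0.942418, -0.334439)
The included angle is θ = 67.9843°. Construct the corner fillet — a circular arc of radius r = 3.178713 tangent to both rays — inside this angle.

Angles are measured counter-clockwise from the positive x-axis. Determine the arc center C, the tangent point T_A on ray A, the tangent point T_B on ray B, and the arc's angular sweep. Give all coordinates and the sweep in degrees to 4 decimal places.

center=(20.2851,15.2092) T_A=(17.1094,15.0719) T_B=(21.3482,18.2049) sweep=112.0157

bisector direction at 306.4695° = (0.594394,-0.804174)
center distance |VC| = r/sin(θ/2) = 3.178713/sin(33.9922°) = 5.685621
C = V + |VC|·bis = (20.2851,15.2092)
T_A = V + ((C−V)·d_A)·d_A = V + 4.7140·d_A = (17.1094,15.0719)
T_B = V + ((C−V)·d_B)·d_B = V + 4.7140·d_B = (21.3482,18.2049)
sweep = 180° − θ = 112.0157°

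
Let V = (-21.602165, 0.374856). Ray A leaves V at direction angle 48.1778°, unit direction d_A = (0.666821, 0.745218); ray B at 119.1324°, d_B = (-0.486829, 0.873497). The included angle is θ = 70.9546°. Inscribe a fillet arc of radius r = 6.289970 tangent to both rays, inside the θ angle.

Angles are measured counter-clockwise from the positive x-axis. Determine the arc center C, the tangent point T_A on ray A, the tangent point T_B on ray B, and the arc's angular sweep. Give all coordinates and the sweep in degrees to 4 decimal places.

bisector direction at 83.6551° = (0.110513,0.993875)
center distance |VC| = r/sin(θ/2) = 6.289970/sin(35.4773°) = 10.837668
C = V + |VC|·bis = (-20.4045,11.1461)
T_A = V + ((C−V)·d_A)·d_A = V + 8.8256·d_A = (-15.7171,6.9519)
T_B = V + ((C−V)·d_B)·d_B = V + 8.8256·d_B = (-25.8987,8.0840)
sweep = 180° − θ = 109.0454°

center=(-20.4045,11.1461) T_A=(-15.7171,6.9519) T_B=(-25.8987,8.0840) sweep=109.0454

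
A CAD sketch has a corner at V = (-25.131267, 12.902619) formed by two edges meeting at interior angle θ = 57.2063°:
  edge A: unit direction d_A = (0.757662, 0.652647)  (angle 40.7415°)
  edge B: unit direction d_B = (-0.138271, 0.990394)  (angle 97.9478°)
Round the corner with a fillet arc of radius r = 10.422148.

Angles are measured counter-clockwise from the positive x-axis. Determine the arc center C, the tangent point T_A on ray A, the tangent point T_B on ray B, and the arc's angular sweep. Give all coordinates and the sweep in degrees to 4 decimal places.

center=(-17.4520,33.2732) T_A=(-10.6500,25.3767) T_B=(-27.7740,31.8321) sweep=122.7937

bisector direction at 69.3447° = (0.352746,0.935719)
center distance |VC| = r/sin(θ/2) = 10.422148/sin(28.6031°) = 21.769949
C = V + |VC|·bis = (-17.4520,33.2732)
T_A = V + ((C−V)·d_A)·d_A = V + 19.1131·d_A = (-10.6500,25.3767)
T_B = V + ((C−V)·d_B)·d_B = V + 19.1131·d_B = (-27.7740,31.8321)
sweep = 180° − θ = 122.7937°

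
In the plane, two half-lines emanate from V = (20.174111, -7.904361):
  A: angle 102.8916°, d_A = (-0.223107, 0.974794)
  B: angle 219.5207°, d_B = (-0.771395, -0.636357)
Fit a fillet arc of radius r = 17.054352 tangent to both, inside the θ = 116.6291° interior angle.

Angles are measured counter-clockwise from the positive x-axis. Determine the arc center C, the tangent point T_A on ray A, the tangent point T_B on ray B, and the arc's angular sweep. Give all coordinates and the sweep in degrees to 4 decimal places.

center=(1.2010,-1.4477) T_A=(17.8255,2.3573) T_B=(12.0536,-14.6033) sweep=63.3709

bisector direction at 161.2061° = (-0.946684,0.322164)
center distance |VC| = r/sin(θ/2) = 17.054352/sin(58.3145°) = 20.041673
C = V + |VC|·bis = (1.2010,-1.4477)
T_A = V + ((C−V)·d_A)·d_A = V + 10.5270·d_A = (17.8255,2.3573)
T_B = V + ((C−V)·d_B)·d_B = V + 10.5270·d_B = (12.0536,-14.6033)
sweep = 180° − θ = 63.3709°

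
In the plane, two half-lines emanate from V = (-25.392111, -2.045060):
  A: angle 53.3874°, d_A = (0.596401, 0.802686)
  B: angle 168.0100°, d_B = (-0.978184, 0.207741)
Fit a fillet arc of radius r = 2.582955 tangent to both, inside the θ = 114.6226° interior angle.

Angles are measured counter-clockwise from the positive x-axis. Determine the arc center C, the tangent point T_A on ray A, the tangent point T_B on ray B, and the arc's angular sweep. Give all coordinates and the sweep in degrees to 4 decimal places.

center=(-26.4769,0.8259) T_A=(-24.4036,-0.7146) T_B=(-27.0135,-1.7007) sweep=65.3774

bisector direction at 110.6987° = (-0.353454,0.935452)
center distance |VC| = r/sin(θ/2) = 2.582955/sin(57.3113°) = 3.069037
C = V + |VC|·bis = (-26.4769,0.8259)
T_A = V + ((C−V)·d_A)·d_A = V + 1.6575·d_A = (-24.4036,-0.7146)
T_B = V + ((C−V)·d_B)·d_B = V + 1.6575·d_B = (-27.0135,-1.7007)
sweep = 180° − θ = 65.3774°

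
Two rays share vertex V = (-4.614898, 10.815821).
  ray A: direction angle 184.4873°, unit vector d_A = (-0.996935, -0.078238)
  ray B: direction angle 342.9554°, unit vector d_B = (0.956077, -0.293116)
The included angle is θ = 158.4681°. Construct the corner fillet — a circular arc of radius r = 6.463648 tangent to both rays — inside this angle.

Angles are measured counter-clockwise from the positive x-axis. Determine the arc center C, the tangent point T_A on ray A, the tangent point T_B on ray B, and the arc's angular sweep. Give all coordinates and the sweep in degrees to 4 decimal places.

center=(-5.3345,4.2758) T_A=(-5.8402,10.7197) T_B=(-3.4399,10.4556) sweep=21.5319

bisector direction at 263.7213° = (-0.109364,-0.994002)
center distance |VC| = r/sin(θ/2) = 6.463648/sin(79.2340°) = 6.579457
C = V + |VC|·bis = (-5.3345,4.2758)
T_A = V + ((C−V)·d_A)·d_A = V + 1.2290·d_A = (-5.8402,10.7197)
T_B = V + ((C−V)·d_B)·d_B = V + 1.2290·d_B = (-3.4399,10.4556)
sweep = 180° − θ = 21.5319°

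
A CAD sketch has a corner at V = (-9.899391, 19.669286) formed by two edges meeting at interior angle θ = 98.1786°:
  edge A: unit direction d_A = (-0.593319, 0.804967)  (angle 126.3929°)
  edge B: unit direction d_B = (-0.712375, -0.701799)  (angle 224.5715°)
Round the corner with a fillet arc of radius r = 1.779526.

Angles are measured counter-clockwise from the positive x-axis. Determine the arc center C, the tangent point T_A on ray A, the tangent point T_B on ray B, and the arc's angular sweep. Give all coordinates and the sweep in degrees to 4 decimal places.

center=(-12.2468,19.8548) T_A=(-10.8143,20.9106) T_B=(-10.9979,18.5871) sweep=81.8214

bisector direction at 175.4822° = (-0.996893,0.078769)
center distance |VC| = r/sin(θ/2) = 1.779526/sin(49.0893°) = 2.354708
C = V + |VC|·bis = (-12.2468,19.8548)
T_A = V + ((C−V)·d_A)·d_A = V + 1.5421·d_A = (-10.8143,20.9106)
T_B = V + ((C−V)·d_B)·d_B = V + 1.5421·d_B = (-10.9979,18.5871)
sweep = 180° − θ = 81.8214°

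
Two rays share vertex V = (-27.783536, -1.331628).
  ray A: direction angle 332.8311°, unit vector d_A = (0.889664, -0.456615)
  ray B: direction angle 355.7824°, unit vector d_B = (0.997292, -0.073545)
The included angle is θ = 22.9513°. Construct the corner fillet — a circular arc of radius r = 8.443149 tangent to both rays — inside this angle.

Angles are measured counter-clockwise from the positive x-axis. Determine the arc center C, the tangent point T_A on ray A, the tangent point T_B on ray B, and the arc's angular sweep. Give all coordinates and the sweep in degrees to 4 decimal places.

bisector direction at 344.3067° = (0.962724,-0.270487)
center distance |VC| = r/sin(θ/2) = 8.443149/sin(11.4756°) = 42.438236
C = V + |VC|·bis = (13.0728,-12.8106)
T_A = V + ((C−V)·d_A)·d_A = V + 41.5899·d_A = (9.2175,-20.3222)
T_B = V + ((C−V)·d_B)·d_B = V + 41.5899·d_B = (13.6937,-4.3903)
sweep = 180° − θ = 157.0487°

center=(13.0728,-12.8106) T_A=(9.2175,-20.3222) T_B=(13.6937,-4.3903) sweep=157.0487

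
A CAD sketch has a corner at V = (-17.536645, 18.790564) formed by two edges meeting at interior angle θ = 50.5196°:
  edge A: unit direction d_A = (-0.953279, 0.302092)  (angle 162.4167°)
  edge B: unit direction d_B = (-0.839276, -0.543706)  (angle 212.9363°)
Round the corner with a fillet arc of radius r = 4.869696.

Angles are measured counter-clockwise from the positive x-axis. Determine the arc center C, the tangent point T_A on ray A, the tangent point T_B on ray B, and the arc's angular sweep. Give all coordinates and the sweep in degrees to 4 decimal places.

bisector direction at 187.6765° = (-0.991038,-0.133580)
center distance |VC| = r/sin(θ/2) = 4.869696/sin(25.2598°) = 11.411832
C = V + |VC|·bis = (-28.8462,17.2662)
T_A = V + ((C−V)·d_A)·d_A = V + 10.3207·d_A = (-27.3751,21.9084)
T_B = V + ((C−V)·d_B)·d_B = V + 10.3207·d_B = (-26.1985,13.1792)
sweep = 180° − θ = 129.4804°

center=(-28.8462,17.2662) T_A=(-27.3751,21.9084) T_B=(-26.1985,13.1792) sweep=129.4804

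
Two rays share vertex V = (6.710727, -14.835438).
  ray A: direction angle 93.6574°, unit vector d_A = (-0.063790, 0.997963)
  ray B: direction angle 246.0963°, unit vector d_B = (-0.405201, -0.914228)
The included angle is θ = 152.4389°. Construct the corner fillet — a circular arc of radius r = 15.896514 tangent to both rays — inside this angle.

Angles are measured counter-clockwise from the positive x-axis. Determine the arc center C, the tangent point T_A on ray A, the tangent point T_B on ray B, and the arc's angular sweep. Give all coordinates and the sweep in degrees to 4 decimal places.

center=(-9.4021,-11.9586) T_A=(6.4620,-10.9445) T_B=(5.1309,-18.3999) sweep=27.5611

bisector direction at 169.8768° = (-0.984432,0.175764)
center distance |VC| = r/sin(θ/2) = 15.896514/sin(76.2194°) = 16.367654
C = V + |VC|·bis = (-9.4021,-11.9586)
T_A = V + ((C−V)·d_A)·d_A = V + 3.8988·d_A = (6.4620,-10.9445)
T_B = V + ((C−V)·d_B)·d_B = V + 3.8988·d_B = (5.1309,-18.3999)
sweep = 180° − θ = 27.5611°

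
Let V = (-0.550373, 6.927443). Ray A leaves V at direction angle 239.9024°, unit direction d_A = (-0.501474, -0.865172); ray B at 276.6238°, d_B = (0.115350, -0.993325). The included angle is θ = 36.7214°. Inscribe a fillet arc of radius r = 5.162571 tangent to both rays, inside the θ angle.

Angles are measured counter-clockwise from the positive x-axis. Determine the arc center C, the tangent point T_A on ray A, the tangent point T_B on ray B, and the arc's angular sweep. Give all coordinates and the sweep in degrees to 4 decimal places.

bisector direction at 258.2631° = (-0.203418,-0.979092)
center distance |VC| = r/sin(θ/2) = 5.162571/sin(18.3607°) = 16.389212
C = V + |VC|·bis = (-3.8842,-9.1191)
T_A = V + ((C−V)·d_A)·d_A = V + 15.5549·d_A = (-8.3507,-6.5302)
T_B = V + ((C−V)·d_B)·d_B = V + 15.5549·d_B = (1.2439,-8.5236)
sweep = 180° − θ = 143.2786°

center=(-3.8842,-9.1191) T_A=(-8.3507,-6.5302) T_B=(1.2439,-8.5236) sweep=143.2786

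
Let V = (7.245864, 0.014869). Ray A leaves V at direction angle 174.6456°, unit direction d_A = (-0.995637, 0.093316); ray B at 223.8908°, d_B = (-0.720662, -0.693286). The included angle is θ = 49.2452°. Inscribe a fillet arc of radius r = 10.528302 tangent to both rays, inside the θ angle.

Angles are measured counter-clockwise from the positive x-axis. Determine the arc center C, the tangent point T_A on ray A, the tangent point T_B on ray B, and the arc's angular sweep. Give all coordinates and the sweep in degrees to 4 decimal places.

center=(-16.6082,-8.3239) T_A=(-15.6258,2.1585) T_B=(-9.3091,-15.9112) sweep=130.7548

bisector direction at 199.2682° = (-0.943984,-0.329991)
center distance |VC| = r/sin(θ/2) = 10.528302/sin(24.6226°) = 25.269578
C = V + |VC|·bis = (-16.6082,-8.3239)
T_A = V + ((C−V)·d_A)·d_A = V + 22.9719·d_A = (-15.6258,2.1585)
T_B = V + ((C−V)·d_B)·d_B = V + 22.9719·d_B = (-9.3091,-15.9112)
sweep = 180° − θ = 130.7548°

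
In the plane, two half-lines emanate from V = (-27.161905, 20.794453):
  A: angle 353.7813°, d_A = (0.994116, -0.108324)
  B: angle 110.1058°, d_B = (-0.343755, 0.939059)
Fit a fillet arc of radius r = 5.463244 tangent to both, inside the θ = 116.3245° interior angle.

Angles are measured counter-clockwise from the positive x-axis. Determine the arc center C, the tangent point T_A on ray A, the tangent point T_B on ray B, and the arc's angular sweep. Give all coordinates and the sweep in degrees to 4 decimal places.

bisector direction at 51.9435° = (0.616438,0.787404)
center distance |VC| = r/sin(θ/2) = 5.463244/sin(58.1623°) = 6.430786
C = V + |VC|·bis = (-23.1977,25.8581)
T_A = V + ((C−V)·d_A)·d_A = V + 3.3923·d_A = (-23.7895,20.4270)
T_B = V + ((C−V)·d_B)·d_B = V + 3.3923·d_B = (-28.3280,23.9801)
sweep = 180° − θ = 63.6755°

center=(-23.1977,25.8581) T_A=(-23.7895,20.4270) T_B=(-28.3280,23.9801) sweep=63.6755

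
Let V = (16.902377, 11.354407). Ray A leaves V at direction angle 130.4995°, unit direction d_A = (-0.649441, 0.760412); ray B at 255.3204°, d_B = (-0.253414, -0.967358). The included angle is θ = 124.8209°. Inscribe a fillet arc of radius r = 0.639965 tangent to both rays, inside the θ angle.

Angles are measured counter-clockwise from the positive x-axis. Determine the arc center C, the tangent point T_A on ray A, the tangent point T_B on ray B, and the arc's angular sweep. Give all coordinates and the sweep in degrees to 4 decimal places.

bisector direction at 192.9100° = (-0.974722,-0.223419)
center distance |VC| = r/sin(θ/2) = 0.639965/sin(62.4104°) = 0.722073
C = V + |VC|·bis = (16.1986,11.1931)
T_A = V + ((C−V)·d_A)·d_A = V + 0.3344·d_A = (16.6852,11.6087)
T_B = V + ((C−V)·d_B)·d_B = V + 0.3344·d_B = (16.8176,11.0309)
sweep = 180° − θ = 55.1791°

center=(16.1986,11.1931) T_A=(16.6852,11.6087) T_B=(16.8176,11.0309) sweep=55.1791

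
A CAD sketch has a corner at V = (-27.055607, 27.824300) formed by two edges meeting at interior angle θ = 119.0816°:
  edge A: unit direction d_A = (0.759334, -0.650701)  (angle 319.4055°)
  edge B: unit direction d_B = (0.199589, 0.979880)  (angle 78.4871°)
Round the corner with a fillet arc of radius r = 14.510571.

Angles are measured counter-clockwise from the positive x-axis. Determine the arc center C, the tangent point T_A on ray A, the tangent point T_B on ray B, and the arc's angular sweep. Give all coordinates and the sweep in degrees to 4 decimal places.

bisector direction at 18.9463° = (0.945823,0.324682)
center distance |VC| = r/sin(θ/2) = 14.510571/sin(59.5408°) = 16.833797
C = V + |VC|·bis = (-11.1338,33.2899)
T_A = V + ((C−V)·d_A)·d_A = V + 8.5335·d_A = (-20.5759,22.2716)
T_B = V + ((C−V)·d_B)·d_B = V + 8.5335·d_B = (-25.3524,36.1861)
sweep = 180° − θ = 60.9184°

center=(-11.1338,33.2899) T_A=(-20.5759,22.2716) T_B=(-25.3524,36.1861) sweep=60.9184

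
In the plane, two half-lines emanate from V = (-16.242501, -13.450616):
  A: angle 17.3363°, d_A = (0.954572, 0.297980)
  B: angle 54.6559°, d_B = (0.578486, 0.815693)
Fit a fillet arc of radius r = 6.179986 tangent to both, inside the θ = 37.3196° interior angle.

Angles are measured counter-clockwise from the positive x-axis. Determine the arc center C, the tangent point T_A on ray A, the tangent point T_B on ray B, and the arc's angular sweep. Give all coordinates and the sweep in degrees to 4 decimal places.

bisector direction at 35.9961° = (0.809057,0.587730)
center distance |VC| = r/sin(θ/2) = 6.179986/sin(18.6598°) = 19.315575
C = V + |VC|·bis = (-0.6151,-2.0983)
T_A = V + ((C−V)·d_A)·d_A = V + 18.3003·d_A = (1.2264,-7.9975)
T_B = V + ((C−V)·d_B)·d_B = V + 18.3003·d_B = (-5.6561,1.4768)
sweep = 180° − θ = 142.6804°

center=(-0.6151,-2.0983) T_A=(1.2264,-7.9975) T_B=(-5.6561,1.4768) sweep=142.6804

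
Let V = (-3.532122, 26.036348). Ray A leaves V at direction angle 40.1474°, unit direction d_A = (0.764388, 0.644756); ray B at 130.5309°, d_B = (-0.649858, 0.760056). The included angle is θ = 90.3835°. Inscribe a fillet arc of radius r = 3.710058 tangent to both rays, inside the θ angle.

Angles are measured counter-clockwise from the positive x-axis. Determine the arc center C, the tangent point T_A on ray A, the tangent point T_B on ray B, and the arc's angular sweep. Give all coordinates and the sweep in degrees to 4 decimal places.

center=(-3.1072,31.2484) T_A=(-0.7151,28.4125) T_B=(-5.9270,28.8374) sweep=89.6165

bisector direction at 85.3391° = (0.081257,0.996693)
center distance |VC| = r/sin(θ/2) = 3.710058/sin(45.1917°) = 5.229343
C = V + |VC|·bis = (-3.1072,31.2484)
T_A = V + ((C−V)·d_A)·d_A = V + 3.6853·d_A = (-0.7151,28.4125)
T_B = V + ((C−V)·d_B)·d_B = V + 3.6853·d_B = (-5.9270,28.8374)
sweep = 180° − θ = 89.6165°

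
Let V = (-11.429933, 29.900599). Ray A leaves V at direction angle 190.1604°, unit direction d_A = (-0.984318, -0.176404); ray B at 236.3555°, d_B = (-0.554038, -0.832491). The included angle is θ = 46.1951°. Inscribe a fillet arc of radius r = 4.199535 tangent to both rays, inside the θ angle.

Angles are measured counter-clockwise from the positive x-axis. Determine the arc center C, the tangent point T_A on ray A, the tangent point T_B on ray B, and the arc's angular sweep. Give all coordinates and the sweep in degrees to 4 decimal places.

bisector direction at 213.2579° = (-0.836210,-0.548409)
center distance |VC| = r/sin(θ/2) = 4.199535/sin(23.0975°) = 10.704967
C = V + |VC|·bis = (-20.3815,24.0299)
T_A = V + ((C−V)·d_A)·d_A = V + 9.8468·d_A = (-21.1224,28.1636)
T_B = V + ((C−V)·d_B)·d_B = V + 9.8468·d_B = (-16.8855,21.7032)
sweep = 180° − θ = 133.8049°

center=(-20.3815,24.0299) T_A=(-21.1224,28.1636) T_B=(-16.8855,21.7032) sweep=133.8049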